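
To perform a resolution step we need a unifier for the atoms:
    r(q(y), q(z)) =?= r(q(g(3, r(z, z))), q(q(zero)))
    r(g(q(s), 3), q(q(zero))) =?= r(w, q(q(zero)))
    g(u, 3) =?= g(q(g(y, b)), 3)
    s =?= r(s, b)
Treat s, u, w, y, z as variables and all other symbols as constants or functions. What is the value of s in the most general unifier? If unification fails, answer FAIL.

Decompose r/2: q(y) =?= q(g(3, r(z, z))),  q(z) =?= q(q(zero)).
Decompose q/1: y =?= g(3, r(z, z)).
Bind y := g(3, r(z, z)); substituting into the one remaining equation that mentions y gives: g(u, 3) =?= g(q(g(g(3, r(z, z)), b)), 3).
Decompose q/1: z =?= q(zero).
Bind z := q(zero); substituting into the one remaining equation that mentions z gives: g(u, 3) =?= g(q(g(g(3, r(q(zero), q(zero))), b)), 3). Substituting into the earlier binding gives y := g(3, r(q(zero), q(zero))).
Decompose r/2: g(q(s), 3) =?= w,  q(q(zero)) =?= q(q(zero)).
Bind w := g(q(s), 3); no other remaining equation mentions w.
Delete trivial equation q(q(zero)) =?= q(q(zero)).
Decompose g/2: u =?= q(g(g(3, r(q(zero), q(zero))), b)),  3 =?= 3.
Bind u := q(g(g(3, r(q(zero), q(zero))), b)); no other remaining equation mentions u.
Delete trivial equation 3 =?= 3.
Occurs check fails: s occurs in r(s, b); the equation s =?= r(s, b) has no finite solution.

FAIL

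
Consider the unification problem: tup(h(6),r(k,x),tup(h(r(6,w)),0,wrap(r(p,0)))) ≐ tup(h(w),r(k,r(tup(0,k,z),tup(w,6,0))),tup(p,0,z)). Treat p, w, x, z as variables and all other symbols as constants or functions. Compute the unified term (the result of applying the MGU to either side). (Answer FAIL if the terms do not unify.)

tup(h(6),r(k,r(tup(0,k,wrap(r(h(r(6,6)),0))),tup(6,6,0))),tup(h(r(6,6)),0,wrap(r(h(r(6,6)),0))))

Decompose tup/3: h(6) ≐ h(w),  r(k,x) ≐ r(k,r(tup(0,k,z),tup(w,6,0))),  tup(h(r(6,w)),0,wrap(r(p,0))) ≐ tup(p,0,z).
Decompose h/1: 6 ≐ w.
Bind w := 6; substituting into the remaining equations gives: r(k,x) ≐ r(k,r(tup(0,k,z),tup(6,6,0))),  tup(h(r(6,6)),0,wrap(r(p,0))) ≐ tup(p,0,z).
Decompose r/2: k ≐ k,  x ≐ r(tup(0,k,z),tup(6,6,0)).
Delete trivial equation k ≐ k.
Bind x := r(tup(0,k,z),tup(6,6,0)); no other remaining equation mentions x.
Decompose tup/3: h(r(6,6)) ≐ p,  0 ≐ 0,  wrap(r(p,0)) ≐ z.
Bind p := h(r(6,6)); substituting into the one remaining equation that mentions p gives: wrap(r(h(r(6,6)),0)) ≐ z.
Delete trivial equation 0 ≐ 0.
Bind z := wrap(r(h(r(6,6)),0)). Substituting into the earlier binding gives x := r(tup(0,k,wrap(r(h(r(6,6)),0))),tup(6,6,0)).
Applying the MGU to either side gives tup(h(6),r(k,r(tup(0,k,wrap(r(h(r(6,6)),0))),tup(6,6,0))),tup(h(r(6,6)),0,wrap(r(h(r(6,6)),0)))).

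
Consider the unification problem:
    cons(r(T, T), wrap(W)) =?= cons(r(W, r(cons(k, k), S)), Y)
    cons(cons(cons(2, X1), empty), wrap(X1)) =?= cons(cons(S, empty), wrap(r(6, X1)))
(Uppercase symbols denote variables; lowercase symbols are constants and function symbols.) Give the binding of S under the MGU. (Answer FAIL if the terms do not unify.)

FAIL

Decompose cons/2: r(T, T) =?= r(W, r(cons(k, k), S)),  wrap(W) =?= Y.
Decompose r/2: T =?= W,  T =?= r(cons(k, k), S).
Bind T := W; substituting into the one remaining equation that mentions T gives: W =?= r(cons(k, k), S).
Bind W := r(cons(k, k), S); substituting into the one remaining equation that mentions W gives: wrap(r(cons(k, k), S)) =?= Y. Substituting into the earlier binding gives T := r(cons(k, k), S).
Bind Y := wrap(r(cons(k, k), S)); no other remaining equation mentions Y.
Decompose cons/2: cons(cons(2, X1), empty) =?= cons(S, empty),  wrap(X1) =?= wrap(r(6, X1)).
Decompose cons/2: cons(2, X1) =?= S,  empty =?= empty.
Bind S := cons(2, X1); no other remaining equation mentions S. Substituting into the earlier bindings gives T := r(cons(k, k), cons(2, X1)), W := r(cons(k, k), cons(2, X1)), Y := wrap(r(cons(k, k), cons(2, X1))).
Delete trivial equation empty =?= empty.
Decompose wrap/1: X1 =?= r(6, X1).
Occurs check fails: X1 occurs in r(6, X1); the equation X1 =?= r(6, X1) has no finite solution.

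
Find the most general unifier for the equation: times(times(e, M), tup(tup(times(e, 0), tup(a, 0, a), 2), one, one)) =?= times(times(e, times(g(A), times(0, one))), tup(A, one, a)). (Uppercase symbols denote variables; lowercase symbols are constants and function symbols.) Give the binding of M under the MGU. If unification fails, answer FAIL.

Decompose times/2: times(e, M) =?= times(e, times(g(A), times(0, one))),  tup(tup(times(e, 0), tup(a, 0, a), 2), one, one) =?= tup(A, one, a).
Decompose times/2: e =?= e,  M =?= times(g(A), times(0, one)).
Delete trivial equation e =?= e.
Bind M := times(g(A), times(0, one)); no other remaining equation mentions M.
Decompose tup/3: tup(times(e, 0), tup(a, 0, a), 2) =?= A,  one =?= one,  one =?= a.
Bind A := tup(times(e, 0), tup(a, 0, a), 2); no other remaining equation mentions A. Substituting into the earlier binding gives M := times(g(tup(times(e, 0), tup(a, 0, a), 2)), times(0, one)).
Delete trivial equation one =?= one.
Clash: constants one and a differ; no unifier exists.

FAIL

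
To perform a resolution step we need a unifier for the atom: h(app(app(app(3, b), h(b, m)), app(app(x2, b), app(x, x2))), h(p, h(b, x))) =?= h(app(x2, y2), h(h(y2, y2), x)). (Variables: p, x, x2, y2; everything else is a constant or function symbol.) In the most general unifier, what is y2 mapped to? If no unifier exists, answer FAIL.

FAIL

Decompose h/2: app(app(app(3, b), h(b, m)), app(app(x2, b), app(x, x2))) =?= app(x2, y2),  h(p, h(b, x)) =?= h(h(y2, y2), x).
Decompose app/2: app(app(3, b), h(b, m)) =?= x2,  app(app(x2, b), app(x, x2)) =?= y2.
Bind x2 := app(app(3, b), h(b, m)); substituting into the one remaining equation that mentions x2 gives: app(app(app(app(3, b), h(b, m)), b), app(x, app(app(3, b), h(b, m)))) =?= y2.
Bind y2 := app(app(app(app(3, b), h(b, m)), b), app(x, app(app(3, b), h(b, m)))); substituting into the remaining equation gives: h(p, h(b, x)) =?= h(h(app(app(app(app(3, b), h(b, m)), b), app(x, app(app(3, b), h(b, m)))), app(app(app(app(3, b), h(b, m)), b), app(x, app(app(3, b), h(b, m))))), x).
Decompose h/2: p =?= h(app(app(app(app(3, b), h(b, m)), b), app(x, app(app(3, b), h(b, m)))), app(app(app(app(3, b), h(b, m)), b), app(x, app(app(3, b), h(b, m))))),  h(b, x) =?= x.
Bind p := h(app(app(app(app(3, b), h(b, m)), b), app(x, app(app(3, b), h(b, m)))), app(app(app(app(3, b), h(b, m)), b), app(x, app(app(3, b), h(b, m))))); no other remaining equation mentions p.
Occurs check fails: x occurs in h(b, x); the equation x =?= h(b, x) has no finite solution.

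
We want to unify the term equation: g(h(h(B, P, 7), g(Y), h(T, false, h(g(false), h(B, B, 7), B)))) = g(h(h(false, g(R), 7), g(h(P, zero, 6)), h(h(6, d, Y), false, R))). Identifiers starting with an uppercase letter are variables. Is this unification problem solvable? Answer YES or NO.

YES

Decompose g/1: h(h(B, P, 7), g(Y), h(T, false, h(g(false), h(B, B, 7), B))) = h(h(false, g(R), 7), g(h(P, zero, 6)), h(h(6, d, Y), false, R)).
Decompose h/3: h(B, P, 7) = h(false, g(R), 7),  g(Y) = g(h(P, zero, 6)),  h(T, false, h(g(false), h(B, B, 7), B)) = h(h(6, d, Y), false, R).
Decompose h/3: B = false,  P = g(R),  7 = 7.
Bind B := false; substituting into the one remaining equation that mentions B gives: h(T, false, h(g(false), h(false, false, 7), false)) = h(h(6, d, Y), false, R).
Bind P := g(R); substituting into the one remaining equation that mentions P gives: g(Y) = g(h(g(R), zero, 6)).
Delete trivial equation 7 = 7.
Decompose g/1: Y = h(g(R), zero, 6).
Bind Y := h(g(R), zero, 6); substituting into the remaining equation gives: h(T, false, h(g(false), h(false, false, 7), false)) = h(h(6, d, h(g(R), zero, 6)), false, R).
Decompose h/3: T = h(6, d, h(g(R), zero, 6)),  false = false,  h(g(false), h(false, false, 7), false) = R.
Bind T := h(6, d, h(g(R), zero, 6)); no other remaining equation mentions T.
Delete trivial equation false = false.
Bind R := h(g(false), h(false, false, 7), false). Substituting into the earlier bindings gives P := g(h(g(false), h(false, false, 7), false)), Y := h(g(h(g(false), h(false, false, 7), false)), zero, 6), T := h(6, d, h(g(h(g(false), h(false, false, 7), false)), zero, 6)).
No equations remain and no clash or occurs-check failure arose, so a unifier exists.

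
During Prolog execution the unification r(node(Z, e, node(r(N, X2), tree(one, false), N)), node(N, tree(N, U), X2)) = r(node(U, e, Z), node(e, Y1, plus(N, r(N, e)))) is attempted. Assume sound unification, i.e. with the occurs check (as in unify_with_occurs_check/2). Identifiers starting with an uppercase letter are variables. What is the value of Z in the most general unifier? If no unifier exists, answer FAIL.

node(r(e, plus(e, r(e, e))), tree(one, false), e)

Decompose r/2: node(Z, e, node(r(N, X2), tree(one, false), N)) = node(U, e, Z),  node(N, tree(N, U), X2) = node(e, Y1, plus(N, r(N, e))).
Decompose node/3: Z = U,  e = e,  node(r(N, X2), tree(one, false), N) = Z.
Bind Z := U; substituting into the one remaining equation that mentions Z gives: node(r(N, X2), tree(one, false), N) = U.
Delete trivial equation e = e.
Bind U := node(r(N, X2), tree(one, false), N); substituting into the remaining equation gives: node(N, tree(N, node(r(N, X2), tree(one, false), N)), X2) = node(e, Y1, plus(N, r(N, e))). Substituting into the earlier binding gives Z := node(r(N, X2), tree(one, false), N).
Decompose node/3: N = e,  tree(N, node(r(N, X2), tree(one, false), N)) = Y1,  X2 = plus(N, r(N, e)).
Bind N := e; substituting into the remaining equations gives: tree(e, node(r(e, X2), tree(one, false), e)) = Y1,  X2 = plus(e, r(e, e)). Substituting into the earlier bindings gives Z := node(r(e, X2), tree(one, false), e), U := node(r(e, X2), tree(one, false), e).
Bind Y1 := tree(e, node(r(e, X2), tree(one, false), e)); no other remaining equation mentions Y1.
Bind X2 := plus(e, r(e, e)). Substituting into the earlier bindings gives Z := node(r(e, plus(e, r(e, e))), tree(one, false), e), U := node(r(e, plus(e, r(e, e))), tree(one, false), e), Y1 := tree(e, node(r(e, plus(e, r(e, e))), tree(one, false), e)).
MGU = { Z ↦ node(r(e, plus(e, r(e, e))), tree(one, false), e), U ↦ node(r(e, plus(e, r(e, e))), tree(one, false), e), N ↦ e, Y1 ↦ tree(e, node(r(e, plus(e, r(e, e))), tree(one, false), e)), X2 ↦ plus(e, r(e, e)) }, so Z ↦ node(r(e, plus(e, r(e, e))), tree(one, false), e).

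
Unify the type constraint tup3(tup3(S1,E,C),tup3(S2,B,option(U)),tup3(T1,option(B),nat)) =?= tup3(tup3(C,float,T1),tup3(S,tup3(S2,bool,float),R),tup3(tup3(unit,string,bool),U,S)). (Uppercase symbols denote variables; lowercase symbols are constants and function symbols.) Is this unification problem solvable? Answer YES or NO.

YES

Decompose tup3/3: tup3(S1,E,C) =?= tup3(C,float,T1),  tup3(S2,B,option(U)) =?= tup3(S,tup3(S2,bool,float),R),  tup3(T1,option(B),nat) =?= tup3(tup3(unit,string,bool),U,S).
Decompose tup3/3: S1 =?= C,  E =?= float,  C =?= T1.
Bind S1 := C; no other remaining equation mentions S1.
Bind E := float; no other remaining equation mentions E.
Bind C := T1; no other remaining equation mentions C. Substituting into the earlier binding gives S1 := T1.
Decompose tup3/3: S2 =?= S,  B =?= tup3(S2,bool,float),  option(U) =?= R.
Bind S2 := S; substituting into the one remaining equation that mentions S2 gives: B =?= tup3(S,bool,float).
Bind B := tup3(S,bool,float); substituting into the one remaining equation that mentions B gives: tup3(T1,option(tup3(S,bool,float)),nat) =?= tup3(tup3(unit,string,bool),U,S).
Bind R := option(U); no other remaining equation mentions R.
Decompose tup3/3: T1 =?= tup3(unit,string,bool),  option(tup3(S,bool,float)) =?= U,  nat =?= S.
Bind T1 := tup3(unit,string,bool); no other remaining equation mentions T1. Substituting into the earlier bindings gives S1 := tup3(unit,string,bool), C := tup3(unit,string,bool).
Bind U := option(tup3(S,bool,float)); no other remaining equation mentions U. Substituting into the earlier binding gives R := option(option(tup3(S,bool,float))).
Bind S := nat. Substituting into the earlier bindings gives S2 := nat, B := tup3(nat,bool,float), R := option(option(tup3(nat,bool,float))), U := option(tup3(nat,bool,float)).
No equations remain and no clash or occurs-check failure arose, so a unifier exists.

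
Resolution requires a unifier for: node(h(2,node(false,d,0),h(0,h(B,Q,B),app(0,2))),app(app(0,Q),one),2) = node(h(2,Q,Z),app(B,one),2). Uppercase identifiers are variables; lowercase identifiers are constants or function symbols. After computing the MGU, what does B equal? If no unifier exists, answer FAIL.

Decompose node/3: h(2,node(false,d,0),h(0,h(B,Q,B),app(0,2))) = h(2,Q,Z),  app(app(0,Q),one) = app(B,one),  2 = 2.
Decompose h/3: 2 = 2,  node(false,d,0) = Q,  h(0,h(B,Q,B),app(0,2)) = Z.
Delete trivial equation 2 = 2.
Bind Q := node(false,d,0); substituting into the 2 remaining equations that mention Q gives: h(0,h(B,node(false,d,0),B),app(0,2)) = Z,  app(app(0,node(false,d,0)),one) = app(B,one).
Bind Z := h(0,h(B,node(false,d,0),B),app(0,2)); no other remaining equation mentions Z.
Decompose app/2: app(0,node(false,d,0)) = B,  one = one.
Bind B := app(0,node(false,d,0)); no other remaining equation mentions B. Substituting into the earlier binding gives Z := h(0,h(app(0,node(false,d,0)),node(false,d,0),app(0,node(false,d,0))),app(0,2)).
Delete trivial equation one = one.
Delete trivial equation 2 = 2.
MGU = { Q ↦ node(false,d,0), Z ↦ h(0,h(app(0,node(false,d,0)),node(false,d,0),app(0,node(false,d,0))),app(0,2)), B ↦ app(0,node(false,d,0)) }, so B ↦ app(0,node(false,d,0)).

app(0,node(false,d,0))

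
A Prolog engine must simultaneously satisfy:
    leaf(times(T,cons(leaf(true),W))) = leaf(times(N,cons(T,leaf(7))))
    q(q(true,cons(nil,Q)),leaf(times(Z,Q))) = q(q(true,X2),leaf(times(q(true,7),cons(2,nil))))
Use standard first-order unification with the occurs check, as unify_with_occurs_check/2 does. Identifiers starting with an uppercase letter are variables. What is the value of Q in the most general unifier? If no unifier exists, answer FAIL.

Decompose leaf/1: times(T,cons(leaf(true),W)) = times(N,cons(T,leaf(7))).
Decompose times/2: T = N,  cons(leaf(true),W) = cons(T,leaf(7)).
Bind T := N; substituting into the one remaining equation that mentions T gives: cons(leaf(true),W) = cons(N,leaf(7)).
Decompose cons/2: leaf(true) = N,  W = leaf(7).
Bind N := leaf(true); no other remaining equation mentions N. Substituting into the earlier binding gives T := leaf(true).
Bind W := leaf(7); no other remaining equation mentions W.
Decompose q/2: q(true,cons(nil,Q)) = q(true,X2),  leaf(times(Z,Q)) = leaf(times(q(true,7),cons(2,nil))).
Decompose q/2: true = true,  cons(nil,Q) = X2.
Delete trivial equation true = true.
Bind X2 := cons(nil,Q); no other remaining equation mentions X2.
Decompose leaf/1: times(Z,Q) = times(q(true,7),cons(2,nil)).
Decompose times/2: Z = q(true,7),  Q = cons(2,nil).
Bind Z := q(true,7); no other remaining equation mentions Z.
Bind Q := cons(2,nil). Substituting into the earlier binding gives X2 := cons(nil,cons(2,nil)).
MGU = { T ↦ leaf(true), N ↦ leaf(true), W ↦ leaf(7), X2 ↦ cons(nil,cons(2,nil)), Z ↦ q(true,7), Q ↦ cons(2,nil) }, so Q ↦ cons(2,nil).

cons(2,nil)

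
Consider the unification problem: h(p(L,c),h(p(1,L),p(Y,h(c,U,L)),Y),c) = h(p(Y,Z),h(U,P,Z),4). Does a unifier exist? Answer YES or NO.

Decompose h/3: p(L,c) = p(Y,Z),  h(p(1,L),p(Y,h(c,U,L)),Y) = h(U,P,Z),  c = 4.
Decompose p/2: L = Y,  c = Z.
Bind L := Y; substituting into the one remaining equation that mentions L gives: h(p(1,Y),p(Y,h(c,U,Y)),Y) = h(U,P,Z).
Bind Z := c; substituting into the one remaining equation that mentions Z gives: h(p(1,Y),p(Y,h(c,U,Y)),Y) = h(U,P,c).
Decompose h/3: p(1,Y) = U,  p(Y,h(c,U,Y)) = P,  Y = c.
Bind U := p(1,Y); substituting into the one remaining equation that mentions U gives: p(Y,h(c,p(1,Y),Y)) = P.
Bind P := p(Y,h(c,p(1,Y),Y)); no other remaining equation mentions P.
Bind Y := c; no other remaining equation mentions Y. Substituting into the earlier bindings gives L := c, U := p(1,c), P := p(c,h(c,p(1,c),c)).
Clash: constants c and 4 differ; no unifier exists.

NO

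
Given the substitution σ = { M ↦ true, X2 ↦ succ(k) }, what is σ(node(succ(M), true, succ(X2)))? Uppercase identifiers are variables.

Replace each occurrence of M with true.
Replace each occurrence of X2 with succ(k).
Result: node(succ(true), true, succ(succ(k))).

node(succ(true), true, succ(succ(k)))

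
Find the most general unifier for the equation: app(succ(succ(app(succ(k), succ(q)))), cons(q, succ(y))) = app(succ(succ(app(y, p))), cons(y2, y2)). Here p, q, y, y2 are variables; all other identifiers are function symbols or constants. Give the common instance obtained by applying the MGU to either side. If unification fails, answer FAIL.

app(succ(succ(app(succ(k), succ(succ(succ(k)))))), cons(succ(succ(k)), succ(succ(k))))

Decompose app/2: succ(succ(app(succ(k), succ(q)))) = succ(succ(app(y, p))),  cons(q, succ(y)) = cons(y2, y2).
Decompose succ/1: succ(app(succ(k), succ(q))) = succ(app(y, p)).
Decompose succ/1: app(succ(k), succ(q)) = app(y, p).
Decompose app/2: succ(k) = y,  succ(q) = p.
Bind y := succ(k); substituting into the one remaining equation that mentions y gives: cons(q, succ(succ(k))) = cons(y2, y2).
Bind p := succ(q); no other remaining equation mentions p.
Decompose cons/2: q = y2,  succ(succ(k)) = y2.
Bind q := y2; no other remaining equation mentions q. Substituting into the earlier binding gives p := succ(y2).
Bind y2 := succ(succ(k)). Substituting into the earlier bindings gives p := succ(succ(succ(k))), q := succ(succ(k)).
Applying the MGU to either side gives app(succ(succ(app(succ(k), succ(succ(succ(k)))))), cons(succ(succ(k)), succ(succ(k)))).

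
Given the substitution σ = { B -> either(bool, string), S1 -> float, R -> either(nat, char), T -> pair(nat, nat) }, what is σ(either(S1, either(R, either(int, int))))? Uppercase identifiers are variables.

either(float, either(either(nat, char), either(int, int)))

Replace each occurrence of S1 with float.
Replace each occurrence of R with either(nat, char).
Result: either(float, either(either(nat, char), either(int, int))).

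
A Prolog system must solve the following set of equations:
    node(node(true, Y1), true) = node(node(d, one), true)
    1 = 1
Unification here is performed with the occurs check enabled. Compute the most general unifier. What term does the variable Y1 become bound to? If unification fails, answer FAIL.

FAIL

Decompose node/2: node(true, Y1) = node(d, one),  true = true.
Decompose node/2: true = d,  Y1 = one.
Clash: constants true and d differ; no unifier exists.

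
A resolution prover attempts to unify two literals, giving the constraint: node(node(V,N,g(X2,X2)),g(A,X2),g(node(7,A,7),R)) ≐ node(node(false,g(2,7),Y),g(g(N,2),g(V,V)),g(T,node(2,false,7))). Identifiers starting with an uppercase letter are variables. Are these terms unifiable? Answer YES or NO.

YES

Decompose node/3: node(V,N,g(X2,X2)) ≐ node(false,g(2,7),Y),  g(A,X2) ≐ g(g(N,2),g(V,V)),  g(node(7,A,7),R) ≐ g(T,node(2,false,7)).
Decompose node/3: V ≐ false,  N ≐ g(2,7),  g(X2,X2) ≐ Y.
Bind V := false; substituting into the one remaining equation that mentions V gives: g(A,X2) ≐ g(g(N,2),g(false,false)).
Bind N := g(2,7); substituting into the one remaining equation that mentions N gives: g(A,X2) ≐ g(g(g(2,7),2),g(false,false)).
Bind Y := g(X2,X2); no other remaining equation mentions Y.
Decompose g/2: A ≐ g(g(2,7),2),  X2 ≐ g(false,false).
Bind A := g(g(2,7),2); substituting into the one remaining equation that mentions A gives: g(node(7,g(g(2,7),2),7),R) ≐ g(T,node(2,false,7)).
Bind X2 := g(false,false); no other remaining equation mentions X2. Substituting into the earlier binding gives Y := g(g(false,false),g(false,false)).
Decompose g/2: node(7,g(g(2,7),2),7) ≐ T,  R ≐ node(2,false,7).
Bind T := node(7,g(g(2,7),2),7); no other remaining equation mentions T.
Bind R := node(2,false,7).
No equations remain and no clash or occurs-check failure arose, so a unifier exists.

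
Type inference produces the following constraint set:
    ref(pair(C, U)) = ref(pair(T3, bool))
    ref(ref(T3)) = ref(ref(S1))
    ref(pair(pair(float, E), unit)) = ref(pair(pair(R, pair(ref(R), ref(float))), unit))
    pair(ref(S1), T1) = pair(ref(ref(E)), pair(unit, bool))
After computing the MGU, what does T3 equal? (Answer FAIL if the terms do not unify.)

Decompose ref/1: pair(C, U) = pair(T3, bool).
Decompose pair/2: C = T3,  U = bool.
Bind C := T3; no other remaining equation mentions C.
Bind U := bool; no other remaining equation mentions U.
Decompose ref/1: ref(T3) = ref(S1).
Decompose ref/1: T3 = S1.
Bind T3 := S1; no other remaining equation mentions T3. Substituting into the earlier binding gives C := S1.
Decompose ref/1: pair(pair(float, E), unit) = pair(pair(R, pair(ref(R), ref(float))), unit).
Decompose pair/2: pair(float, E) = pair(R, pair(ref(R), ref(float))),  unit = unit.
Decompose pair/2: float = R,  E = pair(ref(R), ref(float)).
Bind R := float; substituting into the one remaining equation that mentions R gives: E = pair(ref(float), ref(float)).
Bind E := pair(ref(float), ref(float)); substituting into the one remaining equation that mentions E gives: pair(ref(S1), T1) = pair(ref(ref(pair(ref(float), ref(float)))), pair(unit, bool)).
Delete trivial equation unit = unit.
Decompose pair/2: ref(S1) = ref(ref(pair(ref(float), ref(float)))),  T1 = pair(unit, bool).
Decompose ref/1: S1 = ref(pair(ref(float), ref(float))).
Bind S1 := ref(pair(ref(float), ref(float))); no other remaining equation mentions S1. Substituting into the earlier bindings gives C := ref(pair(ref(float), ref(float))), T3 := ref(pair(ref(float), ref(float))).
Bind T1 := pair(unit, bool).
MGU = { C -> ref(pair(ref(float), ref(float))), U -> bool, T3 -> ref(pair(ref(float), ref(float))), R -> float, E -> pair(ref(float), ref(float)), S1 -> ref(pair(ref(float), ref(float))), T1 -> pair(unit, bool) }, so T3 -> ref(pair(ref(float), ref(float))).

ref(pair(ref(float), ref(float)))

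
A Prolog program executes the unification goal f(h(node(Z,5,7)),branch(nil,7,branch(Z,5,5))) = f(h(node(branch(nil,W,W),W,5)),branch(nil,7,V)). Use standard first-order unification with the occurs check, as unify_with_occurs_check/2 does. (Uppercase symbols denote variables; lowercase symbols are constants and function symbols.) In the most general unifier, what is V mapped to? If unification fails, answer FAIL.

FAIL

Decompose f/2: h(node(Z,5,7)) = h(node(branch(nil,W,W),W,5)),  branch(nil,7,branch(Z,5,5)) = branch(nil,7,V).
Decompose h/1: node(Z,5,7) = node(branch(nil,W,W),W,5).
Decompose node/3: Z = branch(nil,W,W),  5 = W,  7 = 5.
Bind Z := branch(nil,W,W); substituting into the one remaining equation that mentions Z gives: branch(nil,7,branch(branch(nil,W,W),5,5)) = branch(nil,7,V).
Bind W := 5; substituting into the one remaining equation that mentions W gives: branch(nil,7,branch(branch(nil,5,5),5,5)) = branch(nil,7,V). Substituting into the earlier binding gives Z := branch(nil,5,5).
Clash: constants 7 and 5 differ; no unifier exists.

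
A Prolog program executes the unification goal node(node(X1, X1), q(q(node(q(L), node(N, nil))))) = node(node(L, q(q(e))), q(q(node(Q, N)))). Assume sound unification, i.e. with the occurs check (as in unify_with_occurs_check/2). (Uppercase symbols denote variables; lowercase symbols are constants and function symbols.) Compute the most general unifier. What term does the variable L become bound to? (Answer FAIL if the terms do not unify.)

FAIL

Decompose node/2: node(X1, X1) = node(L, q(q(e))),  q(q(node(q(L), node(N, nil)))) = q(q(node(Q, N))).
Decompose node/2: X1 = L,  X1 = q(q(e)).
Bind X1 := L; substituting into the one remaining equation that mentions X1 gives: L = q(q(e)).
Bind L := q(q(e)); substituting into the remaining equation gives: q(q(node(q(q(q(e))), node(N, nil)))) = q(q(node(Q, N))). Substituting into the earlier binding gives X1 := q(q(e)).
Decompose q/1: q(node(q(q(q(e))), node(N, nil))) = q(node(Q, N)).
Decompose q/1: node(q(q(q(e))), node(N, nil)) = node(Q, N).
Decompose node/2: q(q(q(e))) = Q,  node(N, nil) = N.
Bind Q := q(q(q(e))); no other remaining equation mentions Q.
Occurs check fails: N occurs in node(N, nil); the equation N = node(N, nil) has no finite solution.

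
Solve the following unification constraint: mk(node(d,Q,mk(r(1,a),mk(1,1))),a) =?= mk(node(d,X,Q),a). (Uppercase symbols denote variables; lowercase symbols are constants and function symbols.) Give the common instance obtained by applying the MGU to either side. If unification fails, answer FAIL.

mk(node(d,mk(r(1,a),mk(1,1)),mk(r(1,a),mk(1,1))),a)

Decompose mk/2: node(d,Q,mk(r(1,a),mk(1,1))) =?= node(d,X,Q),  a =?= a.
Decompose node/3: d =?= d,  Q =?= X,  mk(r(1,a),mk(1,1)) =?= Q.
Delete trivial equation d =?= d.
Bind Q := X; substituting into the one remaining equation that mentions Q gives: mk(r(1,a),mk(1,1)) =?= X.
Bind X := mk(r(1,a),mk(1,1)); no other remaining equation mentions X. Substituting into the earlier binding gives Q := mk(r(1,a),mk(1,1)).
Delete trivial equation a =?= a.
Applying the MGU to either side gives mk(node(d,mk(r(1,a),mk(1,1)),mk(r(1,a),mk(1,1))),a).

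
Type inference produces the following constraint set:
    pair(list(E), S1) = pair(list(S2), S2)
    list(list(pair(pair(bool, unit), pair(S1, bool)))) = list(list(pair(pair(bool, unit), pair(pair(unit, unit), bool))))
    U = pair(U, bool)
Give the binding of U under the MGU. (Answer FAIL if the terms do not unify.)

Decompose pair/2: list(E) = list(S2),  S1 = S2.
Decompose list/1: E = S2.
Bind E := S2; no other remaining equation mentions E.
Bind S1 := S2; substituting into the one remaining equation that mentions S1 gives: list(list(pair(pair(bool, unit), pair(S2, bool)))) = list(list(pair(pair(bool, unit), pair(pair(unit, unit), bool)))).
Decompose list/1: list(pair(pair(bool, unit), pair(S2, bool))) = list(pair(pair(bool, unit), pair(pair(unit, unit), bool))).
Decompose list/1: pair(pair(bool, unit), pair(S2, bool)) = pair(pair(bool, unit), pair(pair(unit, unit), bool)).
Decompose pair/2: pair(bool, unit) = pair(bool, unit),  pair(S2, bool) = pair(pair(unit, unit), bool).
Delete trivial equation pair(bool, unit) = pair(bool, unit).
Decompose pair/2: S2 = pair(unit, unit),  bool = bool.
Bind S2 := pair(unit, unit); no other remaining equation mentions S2. Substituting into the earlier bindings gives E := pair(unit, unit), S1 := pair(unit, unit).
Delete trivial equation bool = bool.
Occurs check fails: U occurs in pair(U, bool); the equation U = pair(U, bool) has no finite solution.

FAIL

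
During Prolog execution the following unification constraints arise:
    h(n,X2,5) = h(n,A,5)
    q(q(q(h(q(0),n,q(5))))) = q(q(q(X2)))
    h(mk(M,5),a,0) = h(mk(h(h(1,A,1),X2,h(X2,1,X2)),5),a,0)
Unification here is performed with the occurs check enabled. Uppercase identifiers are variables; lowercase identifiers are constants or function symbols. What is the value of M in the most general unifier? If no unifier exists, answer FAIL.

Decompose h/3: n = n,  X2 = A,  5 = 5.
Delete trivial equation n = n.
Bind X2 := A; substituting into the 2 remaining equations that mention X2 gives: q(q(q(h(q(0),n,q(5))))) = q(q(q(A))),  h(mk(M,5),a,0) = h(mk(h(h(1,A,1),A,h(A,1,A)),5),a,0).
Delete trivial equation 5 = 5.
Decompose q/1: q(q(h(q(0),n,q(5)))) = q(q(A)).
Decompose q/1: q(h(q(0),n,q(5))) = q(A).
Decompose q/1: h(q(0),n,q(5)) = A.
Bind A := h(q(0),n,q(5)); substituting into the remaining equation gives: h(mk(M,5),a,0) = h(mk(h(h(1,h(q(0),n,q(5)),1),h(q(0),n,q(5)),h(h(q(0),n,q(5)),1,h(q(0),n,q(5)))),5),a,0). Substituting into the earlier binding gives X2 := h(q(0),n,q(5)).
Decompose h/3: mk(M,5) = mk(h(h(1,h(q(0),n,q(5)),1),h(q(0),n,q(5)),h(h(q(0),n,q(5)),1,h(q(0),n,q(5)))),5),  a = a,  0 = 0.
Decompose mk/2: M = h(h(1,h(q(0),n,q(5)),1),h(q(0),n,q(5)),h(h(q(0),n,q(5)),1,h(q(0),n,q(5)))),  5 = 5.
Bind M := h(h(1,h(q(0),n,q(5)),1),h(q(0),n,q(5)),h(h(q(0),n,q(5)),1,h(q(0),n,q(5)))); no other remaining equation mentions M.
Delete trivial equation 5 = 5.
Delete trivial equation a = a.
Delete trivial equation 0 = 0.
MGU = { X2 = h(q(0),n,q(5)), A = h(q(0),n,q(5)), M = h(h(1,h(q(0),n,q(5)),1),h(q(0),n,q(5)),h(h(q(0),n,q(5)),1,h(q(0),n,q(5)))) }, so M = h(h(1,h(q(0),n,q(5)),1),h(q(0),n,q(5)),h(h(q(0),n,q(5)),1,h(q(0),n,q(5)))).

h(h(1,h(q(0),n,q(5)),1),h(q(0),n,q(5)),h(h(q(0),n,q(5)),1,h(q(0),n,q(5))))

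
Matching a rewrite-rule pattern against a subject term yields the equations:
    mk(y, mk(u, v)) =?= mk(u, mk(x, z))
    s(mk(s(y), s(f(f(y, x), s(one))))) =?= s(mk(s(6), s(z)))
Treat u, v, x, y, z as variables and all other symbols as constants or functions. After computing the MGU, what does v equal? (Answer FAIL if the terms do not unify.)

f(f(6, 6), s(one))

Decompose mk/2: y =?= u,  mk(u, v) =?= mk(x, z).
Bind y := u; substituting into the one remaining equation that mentions y gives: s(mk(s(u), s(f(f(u, x), s(one))))) =?= s(mk(s(6), s(z))).
Decompose mk/2: u =?= x,  v =?= z.
Bind u := x; substituting into the one remaining equation that mentions u gives: s(mk(s(x), s(f(f(x, x), s(one))))) =?= s(mk(s(6), s(z))). Substituting into the earlier binding gives y := x.
Bind v := z; no other remaining equation mentions v.
Decompose s/1: mk(s(x), s(f(f(x, x), s(one)))) =?= mk(s(6), s(z)).
Decompose mk/2: s(x) =?= s(6),  s(f(f(x, x), s(one))) =?= s(z).
Decompose s/1: x =?= 6.
Bind x := 6; substituting into the remaining equation gives: s(f(f(6, 6), s(one))) =?= s(z). Substituting into the earlier bindings gives y := 6, u := 6.
Decompose s/1: f(f(6, 6), s(one)) =?= z.
Bind z := f(f(6, 6), s(one)). Substituting into the earlier binding gives v := f(f(6, 6), s(one)).
MGU = { y ↦ 6, u ↦ 6, v ↦ f(f(6, 6), s(one)), x ↦ 6, z ↦ f(f(6, 6), s(one)) }, so v ↦ f(f(6, 6), s(one)).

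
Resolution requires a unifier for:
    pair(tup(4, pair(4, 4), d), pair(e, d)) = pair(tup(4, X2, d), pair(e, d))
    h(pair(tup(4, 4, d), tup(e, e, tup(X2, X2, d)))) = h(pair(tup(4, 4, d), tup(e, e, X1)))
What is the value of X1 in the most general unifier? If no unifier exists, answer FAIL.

tup(pair(4, 4), pair(4, 4), d)

Decompose pair/2: tup(4, pair(4, 4), d) = tup(4, X2, d),  pair(e, d) = pair(e, d).
Decompose tup/3: 4 = 4,  pair(4, 4) = X2,  d = d.
Delete trivial equation 4 = 4.
Bind X2 := pair(4, 4); substituting into the one remaining equation that mentions X2 gives: h(pair(tup(4, 4, d), tup(e, e, tup(pair(4, 4), pair(4, 4), d)))) = h(pair(tup(4, 4, d), tup(e, e, X1))).
Delete trivial equation d = d.
Delete trivial equation pair(e, d) = pair(e, d).
Decompose h/1: pair(tup(4, 4, d), tup(e, e, tup(pair(4, 4), pair(4, 4), d))) = pair(tup(4, 4, d), tup(e, e, X1)).
Decompose pair/2: tup(4, 4, d) = tup(4, 4, d),  tup(e, e, tup(pair(4, 4), pair(4, 4), d)) = tup(e, e, X1).
Delete trivial equation tup(4, 4, d) = tup(4, 4, d).
Decompose tup/3: e = e,  e = e,  tup(pair(4, 4), pair(4, 4), d) = X1.
Delete trivial equation e = e.
Delete trivial equation e = e.
Bind X1 := tup(pair(4, 4), pair(4, 4), d).
MGU = { X2 -> pair(4, 4), X1 -> tup(pair(4, 4), pair(4, 4), d) }, so X1 -> tup(pair(4, 4), pair(4, 4), d).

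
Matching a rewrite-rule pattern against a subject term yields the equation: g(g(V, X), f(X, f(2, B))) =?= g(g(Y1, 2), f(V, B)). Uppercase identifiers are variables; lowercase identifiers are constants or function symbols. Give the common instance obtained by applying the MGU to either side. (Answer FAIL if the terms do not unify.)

Decompose g/2: g(V, X) =?= g(Y1, 2),  f(X, f(2, B)) =?= f(V, B).
Decompose g/2: V =?= Y1,  X =?= 2.
Bind V := Y1; substituting into the one remaining equation that mentions V gives: f(X, f(2, B)) =?= f(Y1, B).
Bind X := 2; substituting into the remaining equation gives: f(2, f(2, B)) =?= f(Y1, B).
Decompose f/2: 2 =?= Y1,  f(2, B) =?= B.
Bind Y1 := 2; no other remaining equation mentions Y1. Substituting into the earlier binding gives V := 2.
Occurs check fails: B occurs in f(2, B); the equation B =?= f(2, B) has no finite solution.

FAIL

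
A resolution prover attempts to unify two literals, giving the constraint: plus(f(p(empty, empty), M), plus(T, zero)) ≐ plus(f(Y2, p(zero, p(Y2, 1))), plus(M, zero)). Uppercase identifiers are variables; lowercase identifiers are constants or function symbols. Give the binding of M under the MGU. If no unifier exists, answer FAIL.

p(zero, p(p(empty, empty), 1))

Decompose plus/2: f(p(empty, empty), M) ≐ f(Y2, p(zero, p(Y2, 1))),  plus(T, zero) ≐ plus(M, zero).
Decompose f/2: p(empty, empty) ≐ Y2,  M ≐ p(zero, p(Y2, 1)).
Bind Y2 := p(empty, empty); substituting into the one remaining equation that mentions Y2 gives: M ≐ p(zero, p(p(empty, empty), 1)).
Bind M := p(zero, p(p(empty, empty), 1)); substituting into the remaining equation gives: plus(T, zero) ≐ plus(p(zero, p(p(empty, empty), 1)), zero).
Decompose plus/2: T ≐ p(zero, p(p(empty, empty), 1)),  zero ≐ zero.
Bind T := p(zero, p(p(empty, empty), 1)); no other remaining equation mentions T.
Delete trivial equation zero ≐ zero.
MGU = { Y2 -> p(empty, empty), M -> p(zero, p(p(empty, empty), 1)), T -> p(zero, p(p(empty, empty), 1)) }, so M -> p(zero, p(p(empty, empty), 1)).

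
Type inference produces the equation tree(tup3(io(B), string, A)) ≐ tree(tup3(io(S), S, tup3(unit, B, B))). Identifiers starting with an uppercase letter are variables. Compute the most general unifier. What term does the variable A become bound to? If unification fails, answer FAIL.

Decompose tree/1: tup3(io(B), string, A) ≐ tup3(io(S), S, tup3(unit, B, B)).
Decompose tup3/3: io(B) ≐ io(S),  string ≐ S,  A ≐ tup3(unit, B, B).
Decompose io/1: B ≐ S.
Bind B := S; substituting into the one remaining equation that mentions B gives: A ≐ tup3(unit, S, S).
Bind S := string; substituting into the remaining equation gives: A ≐ tup3(unit, string, string). Substituting into the earlier binding gives B := string.
Bind A := tup3(unit, string, string).
MGU = { B ↦ string, S ↦ string, A ↦ tup3(unit, string, string) }, so A ↦ tup3(unit, string, string).

tup3(unit, string, string)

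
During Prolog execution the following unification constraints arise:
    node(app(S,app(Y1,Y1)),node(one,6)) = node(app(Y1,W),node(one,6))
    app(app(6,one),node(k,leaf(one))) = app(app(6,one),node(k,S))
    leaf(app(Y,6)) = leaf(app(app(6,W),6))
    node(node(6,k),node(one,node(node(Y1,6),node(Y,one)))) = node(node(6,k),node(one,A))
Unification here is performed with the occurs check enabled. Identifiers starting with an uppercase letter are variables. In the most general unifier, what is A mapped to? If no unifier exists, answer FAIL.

Decompose node/2: app(S,app(Y1,Y1)) = app(Y1,W),  node(one,6) = node(one,6).
Decompose app/2: S = Y1,  app(Y1,Y1) = W.
Bind S := Y1; substituting into the one remaining equation that mentions S gives: app(app(6,one),node(k,leaf(one))) = app(app(6,one),node(k,Y1)).
Bind W := app(Y1,Y1); substituting into the one remaining equation that mentions W gives: leaf(app(Y,6)) = leaf(app(app(6,app(Y1,Y1)),6)).
Delete trivial equation node(one,6) = node(one,6).
Decompose app/2: app(6,one) = app(6,one),  node(k,leaf(one)) = node(k,Y1).
Delete trivial equation app(6,one) = app(6,one).
Decompose node/2: k = k,  leaf(one) = Y1.
Delete trivial equation k = k.
Bind Y1 := leaf(one); substituting into the remaining equations gives: leaf(app(Y,6)) = leaf(app(app(6,app(leaf(one),leaf(one))),6)),  node(node(6,k),node(one,node(node(leaf(one),6),node(Y,one)))) = node(node(6,k),node(one,A)). Substituting into the earlier bindings gives S := leaf(one), W := app(leaf(one),leaf(one)).
Decompose leaf/1: app(Y,6) = app(app(6,app(leaf(one),leaf(one))),6).
Decompose app/2: Y = app(6,app(leaf(one),leaf(one))),  6 = 6.
Bind Y := app(6,app(leaf(one),leaf(one))); substituting into the one remaining equation that mentions Y gives: node(node(6,k),node(one,node(node(leaf(one),6),node(app(6,app(leaf(one),leaf(one))),one)))) = node(node(6,k),node(one,A)).
Delete trivial equation 6 = 6.
Decompose node/2: node(6,k) = node(6,k),  node(one,node(node(leaf(one),6),node(app(6,app(leaf(one),leaf(one))),one))) = node(one,A).
Delete trivial equation node(6,k) = node(6,k).
Decompose node/2: one = one,  node(node(leaf(one),6),node(app(6,app(leaf(one),leaf(one))),one)) = A.
Delete trivial equation one = one.
Bind A := node(node(leaf(one),6),node(app(6,app(leaf(one),leaf(one))),one)).
MGU = { S = leaf(one), W = app(leaf(one),leaf(one)), Y1 = leaf(one), Y = app(6,app(leaf(one),leaf(one))), A = node(node(leaf(one),6),node(app(6,app(leaf(one),leaf(one))),one)) }, so A = node(node(leaf(one),6),node(app(6,app(leaf(one),leaf(one))),one)).

node(node(leaf(one),6),node(app(6,app(leaf(one),leaf(one))),one))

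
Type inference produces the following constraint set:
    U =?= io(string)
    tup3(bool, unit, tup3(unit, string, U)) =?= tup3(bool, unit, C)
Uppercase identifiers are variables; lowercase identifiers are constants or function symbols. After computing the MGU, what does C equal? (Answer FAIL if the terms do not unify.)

Bind U := io(string); substituting into the remaining equation gives: tup3(bool, unit, tup3(unit, string, io(string))) =?= tup3(bool, unit, C).
Decompose tup3/3: bool =?= bool,  unit =?= unit,  tup3(unit, string, io(string)) =?= C.
Delete trivial equation bool =?= bool.
Delete trivial equation unit =?= unit.
Bind C := tup3(unit, string, io(string)).
MGU = { U -> io(string), C -> tup3(unit, string, io(string)) }, so C -> tup3(unit, string, io(string)).

tup3(unit, string, io(string))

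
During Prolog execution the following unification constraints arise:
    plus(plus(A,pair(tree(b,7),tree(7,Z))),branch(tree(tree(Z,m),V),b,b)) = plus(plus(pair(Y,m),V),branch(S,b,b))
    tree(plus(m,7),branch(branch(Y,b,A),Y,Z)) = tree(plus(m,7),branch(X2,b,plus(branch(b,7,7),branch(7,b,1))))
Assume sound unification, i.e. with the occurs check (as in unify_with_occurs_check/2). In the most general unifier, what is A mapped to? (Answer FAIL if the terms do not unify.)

Decompose plus/2: plus(A,pair(tree(b,7),tree(7,Z))) = plus(pair(Y,m),V),  branch(tree(tree(Z,m),V),b,b) = branch(S,b,b).
Decompose plus/2: A = pair(Y,m),  pair(tree(b,7),tree(7,Z)) = V.
Bind A := pair(Y,m); substituting into the one remaining equation that mentions A gives: tree(plus(m,7),branch(branch(Y,b,pair(Y,m)),Y,Z)) = tree(plus(m,7),branch(X2,b,plus(branch(b,7,7),branch(7,b,1)))).
Bind V := pair(tree(b,7),tree(7,Z)); substituting into the one remaining equation that mentions V gives: branch(tree(tree(Z,m),pair(tree(b,7),tree(7,Z))),b,b) = branch(S,b,b).
Decompose branch/3: tree(tree(Z,m),pair(tree(b,7),tree(7,Z))) = S,  b = b,  b = b.
Bind S := tree(tree(Z,m),pair(tree(b,7),tree(7,Z))); no other remaining equation mentions S.
Delete trivial equation b = b.
Delete trivial equation b = b.
Decompose tree/2: plus(m,7) = plus(m,7),  branch(branch(Y,b,pair(Y,m)),Y,Z) = branch(X2,b,plus(branch(b,7,7),branch(7,b,1))).
Delete trivial equation plus(m,7) = plus(m,7).
Decompose branch/3: branch(Y,b,pair(Y,m)) = X2,  Y = b,  Z = plus(branch(b,7,7),branch(7,b,1)).
Bind X2 := branch(Y,b,pair(Y,m)); no other remaining equation mentions X2.
Bind Y := b; no other remaining equation mentions Y. Substituting into the earlier bindings gives A := pair(b,m), X2 := branch(b,b,pair(b,m)).
Bind Z := plus(branch(b,7,7),branch(7,b,1)). Substituting into the earlier bindings gives V := pair(tree(b,7),tree(7,plus(branch(b,7,7),branch(7,b,1)))), S := tree(tree(plus(branch(b,7,7),branch(7,b,1)),m),pair(tree(b,7),tree(7,plus(branch(b,7,7),branch(7,b,1))))).
MGU = { A ↦ pair(b,m), V ↦ pair(tree(b,7),tree(7,plus(branch(b,7,7),branch(7,b,1)))), S ↦ tree(tree(plus(branch(b,7,7),branch(7,b,1)),m),pair(tree(b,7),tree(7,plus(branch(b,7,7),branch(7,b,1))))), X2 ↦ branch(b,b,pair(b,m)), Y ↦ b, Z ↦ plus(branch(b,7,7),branch(7,b,1)) }, so A ↦ pair(b,m).

pair(b,m)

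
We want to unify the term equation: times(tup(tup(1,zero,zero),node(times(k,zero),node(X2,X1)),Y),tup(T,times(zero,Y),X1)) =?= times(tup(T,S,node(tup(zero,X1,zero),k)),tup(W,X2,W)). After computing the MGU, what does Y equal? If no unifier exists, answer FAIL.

Decompose times/2: tup(tup(1,zero,zero),node(times(k,zero),node(X2,X1)),Y) =?= tup(T,S,node(tup(zero,X1,zero),k)),  tup(T,times(zero,Y),X1) =?= tup(W,X2,W).
Decompose tup/3: tup(1,zero,zero) =?= T,  node(times(k,zero),node(X2,X1)) =?= S,  Y =?= node(tup(zero,X1,zero),k).
Bind T := tup(1,zero,zero); substituting into the one remaining equation that mentions T gives: tup(tup(1,zero,zero),times(zero,Y),X1) =?= tup(W,X2,W).
Bind S := node(times(k,zero),node(X2,X1)); no other remaining equation mentions S.
Bind Y := node(tup(zero,X1,zero),k); substituting into the remaining equation gives: tup(tup(1,zero,zero),times(zero,node(tup(zero,X1,zero),k)),X1) =?= tup(W,X2,W).
Decompose tup/3: tup(1,zero,zero) =?= W,  times(zero,node(tup(zero,X1,zero),k)) =?= X2,  X1 =?= W.
Bind W := tup(1,zero,zero); substituting into the one remaining equation that mentions W gives: X1 =?= tup(1,zero,zero).
Bind X2 := times(zero,node(tup(zero,X1,zero),k)); no other remaining equation mentions X2. Substituting into the earlier binding gives S := node(times(k,zero),node(times(zero,node(tup(zero,X1,zero),k)),X1)).
Bind X1 := tup(1,zero,zero). Substituting into the earlier bindings gives S := node(times(k,zero),node(times(zero,node(tup(zero,tup(1,zero,zero),zero),k)),tup(1,zero,zero))), Y := node(tup(zero,tup(1,zero,zero),zero),k), X2 := times(zero,node(tup(zero,tup(1,zero,zero),zero),k)).
MGU = { T -> tup(1,zero,zero), S -> node(times(k,zero),node(times(zero,node(tup(zero,tup(1,zero,zero),zero),k)),tup(1,zero,zero))), Y -> node(tup(zero,tup(1,zero,zero),zero),k), W -> tup(1,zero,zero), X2 -> times(zero,node(tup(zero,tup(1,zero,zero),zero),k)), X1 -> tup(1,zero,zero) }, so Y -> node(tup(zero,tup(1,zero,zero),zero),k).

node(tup(zero,tup(1,zero,zero),zero),k)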